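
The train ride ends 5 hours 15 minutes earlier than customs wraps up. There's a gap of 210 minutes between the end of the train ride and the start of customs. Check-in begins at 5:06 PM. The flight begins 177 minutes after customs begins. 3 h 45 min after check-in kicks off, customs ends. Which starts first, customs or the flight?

Customs ends at 5:06 PM + 225 min = 8:51 PM.
The train ride ends at 8:51 PM − 315 min = 3:36 PM.
Customs starts at 3:36 PM + 210 min = 7:06 PM.
The flight starts at 7:06 PM + 177 min = 10:03 PM.
Customs starts at 7:06 PM and the flight starts at 10:03 PM, so customs is first.

customs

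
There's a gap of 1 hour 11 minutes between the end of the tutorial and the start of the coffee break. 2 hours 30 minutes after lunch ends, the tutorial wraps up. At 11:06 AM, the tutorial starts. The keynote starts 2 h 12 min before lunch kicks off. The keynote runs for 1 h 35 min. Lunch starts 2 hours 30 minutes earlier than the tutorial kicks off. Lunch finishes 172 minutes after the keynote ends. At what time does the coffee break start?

2:32 PM

Lunch starts at 11:06 AM − 150 min = 8:36 AM.
The keynote starts at 8:36 AM − 132 min = 6:24 AM.
The keynote ends at 6:24 AM + 95 min = 7:59 AM.
Lunch ends at 7:59 AM + 172 min = 10:51 AM.
The tutorial ends at 10:51 AM + 150 min = 1:21 PM.
The coffee break starts at 1:21 PM + 71 min = 2:32 PM.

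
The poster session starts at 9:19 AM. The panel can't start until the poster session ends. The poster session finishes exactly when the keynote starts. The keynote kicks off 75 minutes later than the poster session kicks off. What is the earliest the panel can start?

10:34 AM

The keynote starts at 9:19 AM + 75 min = 10:34 AM.
So the poster session ends at 10:34 AM.
The panel is bounded by the poster session, so the earliest it can start is 10:34 AM.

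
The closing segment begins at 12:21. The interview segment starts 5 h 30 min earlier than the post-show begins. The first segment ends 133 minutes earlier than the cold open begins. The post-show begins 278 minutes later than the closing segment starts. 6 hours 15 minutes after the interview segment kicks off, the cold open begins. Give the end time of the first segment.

The post-show starts at 12:21 + 278 min = 16:59.
The interview segment starts at 16:59 − 330 min = 11:29.
The cold open starts at 11:29 + 375 min = 17:44.
The first segment ends at 17:44 − 133 min = 15:31.

15:31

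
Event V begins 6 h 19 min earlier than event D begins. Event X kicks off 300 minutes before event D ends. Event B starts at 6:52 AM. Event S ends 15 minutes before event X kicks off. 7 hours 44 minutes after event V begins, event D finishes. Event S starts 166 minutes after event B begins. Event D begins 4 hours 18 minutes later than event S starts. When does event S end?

10:06 AM

Event S starts at 6:52 AM + 166 min = 9:38 AM.
Event D starts at 9:38 AM + 258 min = 1:56 PM.
Event V starts at 1:56 PM − 379 min = 7:37 AM.
Event D ends at 7:37 AM + 464 min = 3:21 PM.
Event X starts at 3:21 PM − 300 min = 10:21 AM.
Event S ends at 10:21 AM − 15 min = 10:06 AM.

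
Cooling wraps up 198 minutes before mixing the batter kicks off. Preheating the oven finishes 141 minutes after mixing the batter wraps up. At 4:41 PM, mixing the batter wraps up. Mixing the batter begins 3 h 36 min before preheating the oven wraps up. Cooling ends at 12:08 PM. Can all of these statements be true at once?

Yes

Preheating the oven ends at 4:41 PM + 141 min = 7:02 PM.
Mixing the batter starts at 7:02 PM − 216 min = 3:26 PM.
Cooling ends at 3:26 PM − 198 min = 12:08 PM.
That matches the stated 12:08 PM, so the schedule is consistent.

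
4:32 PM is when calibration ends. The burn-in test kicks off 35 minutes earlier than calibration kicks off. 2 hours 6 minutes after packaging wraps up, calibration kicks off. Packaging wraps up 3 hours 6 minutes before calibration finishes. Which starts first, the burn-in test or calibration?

Packaging ends at 4:32 PM − 186 min = 1:26 PM.
Calibration starts at 1:26 PM + 126 min = 3:32 PM.
The burn-in test starts at 3:32 PM − 35 min = 2:57 PM.
The burn-in test starts at 2:57 PM and calibration starts at 3:32 PM, so the burn-in test is first.

the burn-in test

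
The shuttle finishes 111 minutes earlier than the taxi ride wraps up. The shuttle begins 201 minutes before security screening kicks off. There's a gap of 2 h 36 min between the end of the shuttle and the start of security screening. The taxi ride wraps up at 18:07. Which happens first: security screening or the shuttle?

the shuttle

The shuttle ends at 18:07 − 111 min = 16:16.
Security screening starts at 16:16 + 156 min = 18:52.
The shuttle starts at 18:52 − 201 min = 15:31.
Security screening starts at 18:52 and the shuttle starts at 15:31, so the shuttle is first.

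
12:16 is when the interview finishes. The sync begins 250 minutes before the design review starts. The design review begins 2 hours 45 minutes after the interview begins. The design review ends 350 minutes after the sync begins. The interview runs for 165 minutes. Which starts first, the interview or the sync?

The interview starts at 12:16 − 165 min = 09:31.
The design review starts at 09:31 + 165 min = 12:16.
The sync starts at 12:16 − 250 min = 08:06.
The interview starts at 09:31 and the sync starts at 08:06, so the sync is first.

the sync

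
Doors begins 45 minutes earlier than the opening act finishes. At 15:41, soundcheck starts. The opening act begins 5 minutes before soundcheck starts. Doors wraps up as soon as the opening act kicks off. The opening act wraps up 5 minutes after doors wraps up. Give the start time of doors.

The opening act starts at 15:41 − 5 min = 15:36.
So doors ends at 15:36.
The opening act ends at 15:36 + 5 min = 15:41.
Doors starts at 15:41 − 45 min = 14:56.

14:56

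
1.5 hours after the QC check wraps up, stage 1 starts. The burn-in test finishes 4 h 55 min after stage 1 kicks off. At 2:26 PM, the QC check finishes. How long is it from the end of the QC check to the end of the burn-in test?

Stage 1 starts at 2:26 PM + 90 min = 3:56 PM.
The burn-in test ends at 3:56 PM + 295 min = 8:51 PM.
From 2:26 PM to 8:51 PM is 6 h 25 min.

6 h 25 min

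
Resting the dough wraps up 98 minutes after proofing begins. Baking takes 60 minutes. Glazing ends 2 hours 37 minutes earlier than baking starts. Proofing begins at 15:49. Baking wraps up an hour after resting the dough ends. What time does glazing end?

Resting the dough ends at 15:49 + 98 min = 17:27.
Baking ends at 17:27 + 60 min = 18:27.
Baking starts at 18:27 − 60 min = 17:27.
Glazing ends at 17:27 − 157 min = 14:50.

14:50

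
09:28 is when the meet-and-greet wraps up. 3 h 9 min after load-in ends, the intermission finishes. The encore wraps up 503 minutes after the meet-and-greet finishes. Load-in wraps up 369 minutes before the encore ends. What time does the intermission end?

The encore ends at 09:28 + 503 min = 17:51.
Load-in ends at 17:51 − 369 min = 11:42.
The intermission ends at 11:42 + 189 min = 14:51.

14:51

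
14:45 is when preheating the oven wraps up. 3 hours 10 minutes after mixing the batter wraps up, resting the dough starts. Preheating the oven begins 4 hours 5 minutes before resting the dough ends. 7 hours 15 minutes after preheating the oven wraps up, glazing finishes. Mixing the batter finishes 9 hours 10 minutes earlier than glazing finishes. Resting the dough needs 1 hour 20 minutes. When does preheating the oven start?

Glazing ends at 14:45 + 435 min = 22:00.
Mixing the batter ends at 22:00 − 550 min = 12:50.
Resting the dough starts at 12:50 + 190 min = 16:00.
Resting the dough ends at 16:00 + 80 min = 17:20.
Preheating the oven starts at 17:20 − 245 min = 13:15.

13:15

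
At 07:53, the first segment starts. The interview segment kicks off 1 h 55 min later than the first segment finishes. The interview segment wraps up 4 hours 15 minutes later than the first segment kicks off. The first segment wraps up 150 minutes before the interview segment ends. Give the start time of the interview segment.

11:33

The interview segment ends at 07:53 + 255 min = 12:08.
The first segment ends at 12:08 − 150 min = 09:38.
The interview segment starts at 09:38 + 115 min = 11:33.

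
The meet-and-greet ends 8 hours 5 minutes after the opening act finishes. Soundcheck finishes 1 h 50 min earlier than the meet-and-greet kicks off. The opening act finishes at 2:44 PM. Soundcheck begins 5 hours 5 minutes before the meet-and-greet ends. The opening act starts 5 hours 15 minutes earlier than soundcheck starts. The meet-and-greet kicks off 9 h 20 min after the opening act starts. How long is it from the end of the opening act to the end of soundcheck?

The meet-and-greet ends at 2:44 PM + 485 min = 10:49 PM.
Soundcheck starts at 10:49 PM − 305 min = 5:44 PM.
The opening act starts at 5:44 PM − 315 min = 12:29 PM.
The meet-and-greet starts at 12:29 PM + 560 min = 9:49 PM.
Soundcheck ends at 9:49 PM − 110 min = 7:59 PM.
From 2:44 PM to 7:59 PM is 5 h 15 min.

5 h 15 min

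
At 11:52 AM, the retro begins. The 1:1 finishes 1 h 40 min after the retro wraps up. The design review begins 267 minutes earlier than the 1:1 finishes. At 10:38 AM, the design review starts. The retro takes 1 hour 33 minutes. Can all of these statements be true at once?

The retro ends at 11:52 AM + 93 min = 1:25 PM.
The 1:1 ends at 1:25 PM + 100 min = 3:05 PM.
The design review starts at 3:05 PM − 267 min = 10:38 AM.
That matches the stated 10:38 AM, so the schedule is consistent.

Yes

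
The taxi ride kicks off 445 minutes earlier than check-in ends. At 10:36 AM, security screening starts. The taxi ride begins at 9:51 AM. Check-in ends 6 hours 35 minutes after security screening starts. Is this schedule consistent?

Check-in ends at 10:36 AM + 395 min = 5:11 PM.
The taxi ride starts at 5:11 PM − 445 min = 9:46 AM.
But the taxi ride is also said to start at 9:51 AM — a 5-minute conflict.

No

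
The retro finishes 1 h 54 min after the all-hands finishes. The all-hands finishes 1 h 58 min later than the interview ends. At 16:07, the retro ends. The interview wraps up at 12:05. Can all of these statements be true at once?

No

The all-hands ends at 12:05 + 118 min = 14:03.
The retro ends at 14:03 + 114 min = 15:57.
But the retro is also said to end at 16:07 — a 10-minute conflict.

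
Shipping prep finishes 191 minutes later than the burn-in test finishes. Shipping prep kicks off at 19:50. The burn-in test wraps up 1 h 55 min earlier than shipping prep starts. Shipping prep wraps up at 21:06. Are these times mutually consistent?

Yes

The burn-in test ends at 19:50 − 115 min = 17:55.
Shipping prep ends at 17:55 + 191 min = 21:06.
That matches the stated 21:06, so the schedule is consistent.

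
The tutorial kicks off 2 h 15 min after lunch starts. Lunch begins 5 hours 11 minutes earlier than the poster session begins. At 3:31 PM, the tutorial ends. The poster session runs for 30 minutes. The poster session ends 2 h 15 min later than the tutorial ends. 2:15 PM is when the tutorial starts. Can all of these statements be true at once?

No

The poster session ends at 3:31 PM + 135 min = 5:46 PM.
The poster session starts at 5:46 PM − 30 min = 5:16 PM.
Lunch starts at 5:16 PM − 311 min = 12:05 PM.
The tutorial starts at 12:05 PM + 135 min = 2:20 PM.
But the tutorial is also said to start at 2:15 PM — a 5-minute conflict.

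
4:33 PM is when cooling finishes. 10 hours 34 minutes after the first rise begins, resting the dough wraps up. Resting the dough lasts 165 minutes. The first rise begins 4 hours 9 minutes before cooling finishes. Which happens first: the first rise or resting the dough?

The first rise starts at 4:33 PM − 249 min = 12:24 PM.
Resting the dough ends at 12:24 PM + 634 min = 10:58 PM.
Resting the dough starts at 10:58 PM − 165 min = 8:13 PM.
The first rise starts at 12:24 PM and resting the dough starts at 8:13 PM, so the first rise is first.

the first rise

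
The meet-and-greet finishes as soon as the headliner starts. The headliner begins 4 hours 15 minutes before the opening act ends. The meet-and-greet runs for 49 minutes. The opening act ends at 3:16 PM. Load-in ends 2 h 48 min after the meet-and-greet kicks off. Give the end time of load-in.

1:00 PM

The headliner starts at 3:16 PM − 255 min = 11:01 AM.
So the meet-and-greet ends at 11:01 AM.
The meet-and-greet starts at 11:01 AM − 49 min = 10:12 AM.
Load-in ends at 10:12 AM + 168 min = 1:00 PM.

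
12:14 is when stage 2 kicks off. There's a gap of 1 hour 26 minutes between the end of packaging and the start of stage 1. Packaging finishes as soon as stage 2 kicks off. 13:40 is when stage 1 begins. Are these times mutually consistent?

Packaging ends at 12:14.
Stage 1 starts at 12:14 + 86 min = 13:40.
That matches the stated 13:40, so the schedule is consistent.

Yes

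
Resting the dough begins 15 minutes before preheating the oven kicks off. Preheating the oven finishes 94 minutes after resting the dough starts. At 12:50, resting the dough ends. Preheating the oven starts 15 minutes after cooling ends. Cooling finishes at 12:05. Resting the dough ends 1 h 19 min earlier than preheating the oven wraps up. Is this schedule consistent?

No

Preheating the oven starts at 12:05 + 15 min = 12:20.
Resting the dough starts at 12:20 − 15 min = 12:05.
Preheating the oven ends at 12:05 + 94 min = 13:39.
Resting the dough ends at 13:39 − 79 min = 12:20.
But resting the dough is also said to end at 12:50 — a 30-minute conflict.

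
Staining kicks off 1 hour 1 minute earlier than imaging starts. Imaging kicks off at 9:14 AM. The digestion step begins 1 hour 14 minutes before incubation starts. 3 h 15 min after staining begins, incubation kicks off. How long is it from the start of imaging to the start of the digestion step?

60 minutes

Staining starts at 9:14 AM − 61 min = 8:13 AM.
Incubation starts at 8:13 AM + 195 min = 11:28 AM.
The digestion step starts at 11:28 AM − 74 min = 10:14 AM.
From 9:14 AM to 10:14 AM is 60 minutes.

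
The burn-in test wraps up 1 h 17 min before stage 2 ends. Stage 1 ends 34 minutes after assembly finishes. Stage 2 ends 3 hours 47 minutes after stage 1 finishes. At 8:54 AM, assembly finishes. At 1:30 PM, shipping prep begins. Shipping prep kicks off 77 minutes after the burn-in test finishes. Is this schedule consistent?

No

Stage 1 ends at 8:54 AM + 34 min = 9:28 AM.
Stage 2 ends at 9:28 AM + 227 min = 1:15 PM.
The burn-in test ends at 1:15 PM − 77 min = 11:58 AM.
Shipping prep starts at 11:58 AM + 77 min = 1:15 PM.
But shipping prep is also said to start at 1:30 PM — a 15-minute conflict.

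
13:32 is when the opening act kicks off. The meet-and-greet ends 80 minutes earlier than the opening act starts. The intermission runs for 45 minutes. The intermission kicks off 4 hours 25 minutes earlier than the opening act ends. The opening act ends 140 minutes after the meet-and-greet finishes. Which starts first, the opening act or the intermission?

The meet-and-greet ends at 13:32 − 80 min = 12:12.
The opening act ends at 12:12 + 140 min = 14:32.
The intermission starts at 14:32 − 265 min = 10:07.
The opening act starts at 13:32 and the intermission starts at 10:07, so the intermission is first.

the intermission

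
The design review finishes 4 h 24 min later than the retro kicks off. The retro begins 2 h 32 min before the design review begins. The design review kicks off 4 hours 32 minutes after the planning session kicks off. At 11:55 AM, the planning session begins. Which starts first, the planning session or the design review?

The design review starts at 11:55 AM + 272 min = 4:27 PM.
The planning session starts at 11:55 AM and the design review starts at 4:27 PM, so the planning session is first.

the planning session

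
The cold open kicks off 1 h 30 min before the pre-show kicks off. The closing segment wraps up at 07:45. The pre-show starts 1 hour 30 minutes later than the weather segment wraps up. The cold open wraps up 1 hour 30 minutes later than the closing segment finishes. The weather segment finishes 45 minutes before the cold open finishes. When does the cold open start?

08:30

The cold open ends at 07:45 + 90 min = 09:15.
The weather segment ends at 09:15 − 45 min = 08:30.
The pre-show starts at 08:30 + 90 min = 10:00.
The cold open starts at 10:00 − 90 min = 08:30.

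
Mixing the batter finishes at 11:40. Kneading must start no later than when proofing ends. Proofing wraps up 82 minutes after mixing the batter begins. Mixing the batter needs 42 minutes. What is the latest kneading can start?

Mixing the batter starts at 11:40 − 42 min = 10:58.
Proofing ends at 10:58 + 82 min = 12:20.
Kneading is bounded by proofing, so the latest it can start is 12:20.

12:20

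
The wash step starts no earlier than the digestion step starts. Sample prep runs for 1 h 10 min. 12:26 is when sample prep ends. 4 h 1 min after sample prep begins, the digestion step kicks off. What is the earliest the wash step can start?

15:17

Sample prep starts at 12:26 − 70 min = 11:16.
The digestion step starts at 11:16 + 241 min = 15:17.
The wash step is bounded by the digestion step, so the earliest it can start is 15:17.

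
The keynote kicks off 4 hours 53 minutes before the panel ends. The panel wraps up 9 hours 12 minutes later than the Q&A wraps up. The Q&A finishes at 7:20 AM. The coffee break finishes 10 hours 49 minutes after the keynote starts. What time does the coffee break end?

10:28 PM

The panel ends at 7:20 AM + 552 min = 4:32 PM.
The keynote starts at 4:32 PM − 293 min = 11:39 AM.
The coffee break ends at 11:39 AM + 649 min = 10:28 PM.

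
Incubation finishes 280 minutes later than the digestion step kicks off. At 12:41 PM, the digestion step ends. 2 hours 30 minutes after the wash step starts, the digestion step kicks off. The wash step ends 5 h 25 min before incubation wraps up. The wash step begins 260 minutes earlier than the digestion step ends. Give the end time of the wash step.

10:06 AM

The wash step starts at 12:41 PM − 260 min = 8:21 AM.
The digestion step starts at 8:21 AM + 150 min = 10:51 AM.
Incubation ends at 10:51 AM + 280 min = 3:31 PM.
The wash step ends at 3:31 PM − 325 min = 10:06 AM.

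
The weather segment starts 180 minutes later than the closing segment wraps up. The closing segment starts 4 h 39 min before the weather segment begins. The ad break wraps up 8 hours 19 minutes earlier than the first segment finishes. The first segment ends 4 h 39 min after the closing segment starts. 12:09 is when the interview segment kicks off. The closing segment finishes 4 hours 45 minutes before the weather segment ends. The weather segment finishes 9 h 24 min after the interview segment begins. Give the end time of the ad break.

11:29

The weather segment ends at 12:09 + 564 min = 21:33.
The closing segment ends at 21:33 − 285 min = 16:48.
The weather segment starts at 16:48 + 180 min = 19:48.
The closing segment starts at 19:48 − 279 min = 15:09.
The first segment ends at 15:09 + 279 min = 19:48.
The ad break ends at 19:48 − 499 min = 11:29.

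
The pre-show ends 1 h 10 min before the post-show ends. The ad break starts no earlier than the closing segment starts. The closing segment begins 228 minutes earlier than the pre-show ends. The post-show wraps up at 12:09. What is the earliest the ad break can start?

The pre-show ends at 12:09 − 70 min = 10:59.
The closing segment starts at 10:59 − 228 min = 07:11.
The ad break is bounded by the closing segment, so the earliest it can start is 07:11.

07:11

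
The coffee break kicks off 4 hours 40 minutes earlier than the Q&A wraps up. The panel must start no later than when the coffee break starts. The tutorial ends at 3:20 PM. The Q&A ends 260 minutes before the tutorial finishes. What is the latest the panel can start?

The Q&A ends at 3:20 PM − 260 min = 11:00 AM.
The coffee break starts at 11:00 AM − 280 min = 6:20 AM.
The panel is bounded by the coffee break, so the latest it can start is 6:20 AM.

6:20 AM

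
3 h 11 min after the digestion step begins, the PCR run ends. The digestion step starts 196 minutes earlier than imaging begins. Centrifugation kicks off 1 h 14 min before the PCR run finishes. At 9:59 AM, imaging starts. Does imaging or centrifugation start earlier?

The digestion step starts at 9:59 AM − 196 min = 6:43 AM.
The PCR run ends at 6:43 AM + 191 min = 9:54 AM.
Centrifugation starts at 9:54 AM − 74 min = 8:40 AM.
Imaging starts at 9:59 AM and centrifugation starts at 8:40 AM, so centrifugation is first.

centrifugation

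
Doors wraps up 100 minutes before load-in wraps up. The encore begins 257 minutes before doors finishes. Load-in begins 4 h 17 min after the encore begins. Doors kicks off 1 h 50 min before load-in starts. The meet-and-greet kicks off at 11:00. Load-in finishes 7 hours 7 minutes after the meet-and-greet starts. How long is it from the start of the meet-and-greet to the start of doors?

Load-in ends at 11:00 + 427 min = 18:07.
Doors ends at 18:07 − 100 min = 16:27.
The encore starts at 16:27 − 257 min = 12:10.
Load-in starts at 12:10 + 257 min = 16:27.
Doors starts at 16:27 − 110 min = 14:37.
From 11:00 to 14:37 is 3 hours 37 minutes.

3 hours 37 minutes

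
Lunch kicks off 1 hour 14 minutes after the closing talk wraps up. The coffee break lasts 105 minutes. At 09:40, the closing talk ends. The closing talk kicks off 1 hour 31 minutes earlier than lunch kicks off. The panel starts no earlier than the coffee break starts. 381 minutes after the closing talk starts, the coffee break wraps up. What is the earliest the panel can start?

13:59

Lunch starts at 09:40 + 74 min = 10:54.
The closing talk starts at 10:54 − 91 min = 09:23.
The coffee break ends at 09:23 + 381 min = 15:44.
The coffee break starts at 15:44 − 105 min = 13:59.
The panel is bounded by the coffee break, so the earliest it can start is 13:59.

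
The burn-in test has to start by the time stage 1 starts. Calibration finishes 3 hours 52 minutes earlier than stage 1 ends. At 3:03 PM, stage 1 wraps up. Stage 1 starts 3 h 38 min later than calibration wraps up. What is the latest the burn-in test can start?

2:49 PM

Calibration ends at 3:03 PM − 232 min = 11:11 AM.
Stage 1 starts at 11:11 AM + 218 min = 2:49 PM.
The burn-in test is bounded by stage 1, so the latest it can start is 2:49 PM.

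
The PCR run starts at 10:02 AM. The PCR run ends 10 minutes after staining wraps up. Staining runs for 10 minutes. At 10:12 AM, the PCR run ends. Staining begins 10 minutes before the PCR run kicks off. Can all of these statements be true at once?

Yes

Staining starts at 10:02 AM − 10 min = 9:52 AM.
Staining ends at 9:52 AM + 10 min = 10:02 AM.
The PCR run ends at 10:02 AM + 10 min = 10:12 AM.
That matches the stated 10:12 AM, so the schedule is consistent.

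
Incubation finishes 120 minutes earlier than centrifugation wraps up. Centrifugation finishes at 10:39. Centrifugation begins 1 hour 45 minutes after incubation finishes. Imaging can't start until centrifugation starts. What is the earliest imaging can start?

10:24

Incubation ends at 10:39 − 120 min = 08:39.
Centrifugation starts at 08:39 + 105 min = 10:24.
Imaging is bounded by centrifugation, so the earliest it can start is 10:24.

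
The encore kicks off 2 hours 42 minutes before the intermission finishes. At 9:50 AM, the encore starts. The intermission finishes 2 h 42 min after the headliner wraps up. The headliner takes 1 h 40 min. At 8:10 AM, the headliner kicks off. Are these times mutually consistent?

The headliner ends at 8:10 AM + 100 min = 9:50 AM.
The intermission ends at 9:50 AM + 162 min = 12:32 PM.
The encore starts at 12:32 PM − 162 min = 9:50 AM.
That matches the stated 9:50 AM, so the schedule is consistent.

Yes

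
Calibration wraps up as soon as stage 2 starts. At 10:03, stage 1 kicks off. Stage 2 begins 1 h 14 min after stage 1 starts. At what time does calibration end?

Stage 2 starts at 10:03 + 74 min = 11:17.
So calibration ends at 11:17.

11:17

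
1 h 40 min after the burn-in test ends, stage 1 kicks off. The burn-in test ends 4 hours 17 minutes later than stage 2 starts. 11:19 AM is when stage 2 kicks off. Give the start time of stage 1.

5:16 PM

The burn-in test ends at 11:19 AM + 257 min = 3:36 PM.
Stage 1 starts at 3:36 PM + 100 min = 5:16 PM.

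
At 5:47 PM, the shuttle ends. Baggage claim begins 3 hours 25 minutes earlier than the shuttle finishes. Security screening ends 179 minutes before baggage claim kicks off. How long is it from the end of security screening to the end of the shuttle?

Baggage claim starts at 5:47 PM − 205 min = 2:22 PM.
Security screening ends at 2:22 PM − 179 min = 11:23 AM.
From 11:23 AM to 5:47 PM is 6 hours 24 minutes.

6 hours 24 minutes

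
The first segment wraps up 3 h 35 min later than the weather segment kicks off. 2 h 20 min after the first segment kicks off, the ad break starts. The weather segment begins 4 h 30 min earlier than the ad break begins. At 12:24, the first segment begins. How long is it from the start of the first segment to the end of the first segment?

1 hour 25 minutes

The ad break starts at 12:24 + 140 min = 14:44.
The weather segment starts at 14:44 − 270 min = 10:14.
The first segment ends at 10:14 + 215 min = 13:49.
From 12:24 to 13:49 is 1 hour 25 minutes.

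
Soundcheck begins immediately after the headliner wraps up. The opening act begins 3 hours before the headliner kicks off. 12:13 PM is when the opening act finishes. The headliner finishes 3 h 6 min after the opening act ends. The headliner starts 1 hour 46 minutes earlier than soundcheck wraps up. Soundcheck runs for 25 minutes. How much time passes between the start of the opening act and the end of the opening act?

The headliner ends at 12:13 PM + 186 min = 3:19 PM.
So soundcheck starts at 3:19 PM.
Soundcheck ends at 3:19 PM + 25 min = 3:44 PM.
The headliner starts at 3:44 PM − 106 min = 1:58 PM.
The opening act starts at 1:58 PM − 180 min = 10:58 AM.
From 10:58 AM to 12:13 PM is 1 hour 15 minutes.

1 hour 15 minutes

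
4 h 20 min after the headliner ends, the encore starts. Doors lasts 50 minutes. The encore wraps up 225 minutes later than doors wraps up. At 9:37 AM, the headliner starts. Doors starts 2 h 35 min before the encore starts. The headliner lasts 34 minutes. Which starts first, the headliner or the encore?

The headliner ends at 9:37 AM + 34 min = 10:11 AM.
The encore starts at 10:11 AM + 260 min = 2:31 PM.
The headliner starts at 9:37 AM and the encore starts at 2:31 PM, so the headliner is first.

the headliner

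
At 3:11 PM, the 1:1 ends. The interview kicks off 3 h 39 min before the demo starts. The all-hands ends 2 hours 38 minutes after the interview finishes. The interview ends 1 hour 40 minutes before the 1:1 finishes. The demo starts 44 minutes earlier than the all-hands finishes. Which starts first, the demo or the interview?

the interview

The interview ends at 3:11 PM − 100 min = 1:31 PM.
The all-hands ends at 1:31 PM + 158 min = 4:09 PM.
The demo starts at 4:09 PM − 44 min = 3:25 PM.
The interview starts at 3:25 PM − 219 min = 11:46 AM.
The demo starts at 3:25 PM and the interview starts at 11:46 AM, so the interview is first.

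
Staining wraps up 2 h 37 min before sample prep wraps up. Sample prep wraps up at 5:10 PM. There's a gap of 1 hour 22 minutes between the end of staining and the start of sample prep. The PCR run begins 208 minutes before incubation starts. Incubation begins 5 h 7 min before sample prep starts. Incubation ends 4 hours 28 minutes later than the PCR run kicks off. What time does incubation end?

Staining ends at 5:10 PM − 157 min = 2:33 PM.
Sample prep starts at 2:33 PM + 82 min = 3:55 PM.
Incubation starts at 3:55 PM − 307 min = 10:48 AM.
The PCR run starts at 10:48 AM − 208 min = 7:20 AM.
Incubation ends at 7:20 AM + 268 min = 11:48 AM.

11:48 AM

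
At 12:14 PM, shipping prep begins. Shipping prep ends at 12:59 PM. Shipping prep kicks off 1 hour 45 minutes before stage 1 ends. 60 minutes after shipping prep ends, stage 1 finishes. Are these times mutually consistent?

Stage 1 ends at 12:59 PM + 60 min = 1:59 PM.
Shipping prep starts at 1:59 PM − 105 min = 12:14 PM.
That matches the stated 12:14 PM, so the schedule is consistent.

Yes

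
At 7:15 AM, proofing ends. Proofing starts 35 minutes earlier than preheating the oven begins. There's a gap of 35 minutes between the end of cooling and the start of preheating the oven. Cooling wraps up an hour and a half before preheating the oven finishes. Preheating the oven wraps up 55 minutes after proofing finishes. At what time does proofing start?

6:40 AM

Preheating the oven ends at 7:15 AM + 55 min = 8:10 AM.
Cooling ends at 8:10 AM − 90 min = 6:40 AM.
Preheating the oven starts at 6:40 AM + 35 min = 7:15 AM.
Proofing starts at 7:15 AM − 35 min = 6:40 AM.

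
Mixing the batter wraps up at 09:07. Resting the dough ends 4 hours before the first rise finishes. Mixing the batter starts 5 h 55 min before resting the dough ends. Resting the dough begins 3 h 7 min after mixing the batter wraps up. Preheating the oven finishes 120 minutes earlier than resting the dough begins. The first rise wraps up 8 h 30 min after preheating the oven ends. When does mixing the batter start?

08:49

Resting the dough starts at 09:07 + 187 min = 12:14.
Preheating the oven ends at 12:14 − 120 min = 10:14.
The first rise ends at 10:14 + 510 min = 18:44.
Resting the dough ends at 18:44 − 240 min = 14:44.
Mixing the batter starts at 14:44 − 355 min = 08:49.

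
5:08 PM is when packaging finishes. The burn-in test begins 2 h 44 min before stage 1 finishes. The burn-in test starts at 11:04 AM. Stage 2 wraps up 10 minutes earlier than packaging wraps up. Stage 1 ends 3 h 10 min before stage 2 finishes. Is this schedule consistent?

Stage 2 ends at 5:08 PM − 10 min = 4:58 PM.
Stage 1 ends at 4:58 PM − 190 min = 1:48 PM.
The burn-in test starts at 1:48 PM − 164 min = 11:04 AM.
That matches the stated 11:04 AM, so the schedule is consistent.

Yes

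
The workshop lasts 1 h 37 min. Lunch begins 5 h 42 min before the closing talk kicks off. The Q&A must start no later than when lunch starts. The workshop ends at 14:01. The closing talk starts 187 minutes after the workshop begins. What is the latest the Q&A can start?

The workshop starts at 14:01 − 97 min = 12:24.
The closing talk starts at 12:24 + 187 min = 15:31.
Lunch starts at 15:31 − 342 min = 09:49.
The Q&A is bounded by lunch, so the latest it can start is 09:49.

09:49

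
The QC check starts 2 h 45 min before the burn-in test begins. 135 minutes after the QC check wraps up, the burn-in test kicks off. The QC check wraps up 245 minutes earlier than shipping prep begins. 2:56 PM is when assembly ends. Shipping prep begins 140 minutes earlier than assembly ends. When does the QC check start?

Shipping prep starts at 2:56 PM − 140 min = 12:36 PM.
The QC check ends at 12:36 PM − 245 min = 8:31 AM.
The burn-in test starts at 8:31 AM + 135 min = 10:46 AM.
The QC check starts at 10:46 AM − 165 min = 8:01 AM.

8:01 AM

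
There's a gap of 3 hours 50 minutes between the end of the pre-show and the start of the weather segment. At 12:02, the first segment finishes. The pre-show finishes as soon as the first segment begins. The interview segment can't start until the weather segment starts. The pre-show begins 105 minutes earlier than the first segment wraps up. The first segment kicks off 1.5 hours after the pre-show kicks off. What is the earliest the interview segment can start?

The pre-show starts at 12:02 − 105 min = 10:17.
The first segment starts at 10:17 + 90 min = 11:47.
So the pre-show ends at 11:47.
The weather segment starts at 11:47 + 230 min = 15:37.
The interview segment is bounded by the weather segment, so the earliest it can start is 15:37.

15:37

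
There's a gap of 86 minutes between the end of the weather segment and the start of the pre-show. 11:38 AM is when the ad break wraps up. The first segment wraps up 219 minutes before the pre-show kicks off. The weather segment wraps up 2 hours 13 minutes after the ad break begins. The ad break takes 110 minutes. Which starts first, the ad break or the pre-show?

the ad break

The ad break starts at 11:38 AM − 110 min = 9:48 AM.
The weather segment ends at 9:48 AM + 133 min = 12:01 PM.
The pre-show starts at 12:01 PM + 86 min = 1:27 PM.
The ad break starts at 9:48 AM and the pre-show starts at 1:27 PM, so the ad break is first.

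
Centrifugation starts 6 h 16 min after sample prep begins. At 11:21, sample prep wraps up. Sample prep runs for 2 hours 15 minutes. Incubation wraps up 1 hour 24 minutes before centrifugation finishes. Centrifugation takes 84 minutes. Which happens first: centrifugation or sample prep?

sample prep

Sample prep starts at 11:21 − 135 min = 09:06.
Centrifugation starts at 09:06 + 376 min = 15:22.
Centrifugation starts at 15:22 and sample prep starts at 09:06, so sample prep is first.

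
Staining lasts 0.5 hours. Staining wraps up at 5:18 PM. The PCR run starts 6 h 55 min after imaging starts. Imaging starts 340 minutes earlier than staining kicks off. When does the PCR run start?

Staining starts at 5:18 PM − 30 min = 4:48 PM.
Imaging starts at 4:48 PM − 340 min = 11:08 AM.
The PCR run starts at 11:08 AM + 415 min = 6:03 PM.

6:03 PM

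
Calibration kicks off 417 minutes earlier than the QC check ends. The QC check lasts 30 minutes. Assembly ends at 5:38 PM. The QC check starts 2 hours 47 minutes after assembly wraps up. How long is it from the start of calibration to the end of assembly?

3 hours 40 minutes

The QC check starts at 5:38 PM + 167 min = 8:25 PM.
The QC check ends at 8:25 PM + 30 min = 8:55 PM.
Calibration starts at 8:55 PM − 417 min = 1:58 PM.
From 1:58 PM to 5:38 PM is 3 hours 40 minutes.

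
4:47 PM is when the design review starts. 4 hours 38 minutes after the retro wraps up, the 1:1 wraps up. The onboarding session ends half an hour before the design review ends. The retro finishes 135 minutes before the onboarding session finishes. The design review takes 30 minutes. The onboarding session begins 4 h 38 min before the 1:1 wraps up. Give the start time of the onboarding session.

The design review ends at 4:47 PM + 30 min = 5:17 PM.
The onboarding session ends at 5:17 PM − 30 min = 4:47 PM.
The retro ends at 4:47 PM − 135 min = 2:32 PM.
The 1:1 ends at 2:32 PM + 278 min = 7:10 PM.
The onboarding session starts at 7:10 PM − 278 min = 2:32 PM.

2:32 PM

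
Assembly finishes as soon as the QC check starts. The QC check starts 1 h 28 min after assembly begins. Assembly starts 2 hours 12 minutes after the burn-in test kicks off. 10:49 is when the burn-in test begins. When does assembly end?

Assembly starts at 10:49 + 132 min = 13:01.
The QC check starts at 13:01 + 88 min = 14:29.
So assembly ends at 14:29.

14:29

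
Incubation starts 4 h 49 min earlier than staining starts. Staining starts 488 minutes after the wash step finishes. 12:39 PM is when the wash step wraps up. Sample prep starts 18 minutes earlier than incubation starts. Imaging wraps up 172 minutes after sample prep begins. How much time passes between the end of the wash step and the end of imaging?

5 h 53 min

Staining starts at 12:39 PM + 488 min = 8:47 PM.
Incubation starts at 8:47 PM − 289 min = 3:58 PM.
Sample prep starts at 3:58 PM − 18 min = 3:40 PM.
Imaging ends at 3:40 PM + 172 min = 6:32 PM.
From 12:39 PM to 6:32 PM is 5 h 53 min.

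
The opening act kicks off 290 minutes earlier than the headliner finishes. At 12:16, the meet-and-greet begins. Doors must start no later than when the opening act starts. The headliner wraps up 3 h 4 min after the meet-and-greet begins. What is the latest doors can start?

10:30

The headliner ends at 12:16 + 184 min = 15:20.
The opening act starts at 15:20 − 290 min = 10:30.
Doors is bounded by the opening act, so the latest it can start is 10:30.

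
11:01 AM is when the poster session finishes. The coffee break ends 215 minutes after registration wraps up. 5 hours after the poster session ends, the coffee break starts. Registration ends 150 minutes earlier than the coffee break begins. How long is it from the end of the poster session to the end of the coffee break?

6 hours 5 minutes

The coffee break starts at 11:01 AM + 300 min = 4:01 PM.
Registration ends at 4:01 PM − 150 min = 1:31 PM.
The coffee break ends at 1:31 PM + 215 min = 5:06 PM.
From 11:01 AM to 5:06 PM is 6 hours 5 minutes.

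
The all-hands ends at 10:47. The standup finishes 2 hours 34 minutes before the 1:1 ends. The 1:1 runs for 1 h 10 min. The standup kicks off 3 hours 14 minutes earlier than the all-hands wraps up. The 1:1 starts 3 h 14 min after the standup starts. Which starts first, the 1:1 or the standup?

The standup starts at 10:47 − 194 min = 07:33.
The 1:1 starts at 07:33 + 194 min = 10:47.
The 1:1 starts at 10:47 and the standup starts at 07:33, so the standup is first.

the standup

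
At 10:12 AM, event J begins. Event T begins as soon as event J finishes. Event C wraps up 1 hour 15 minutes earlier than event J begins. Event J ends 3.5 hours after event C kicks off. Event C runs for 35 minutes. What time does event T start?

Event C ends at 10:12 AM − 75 min = 8:57 AM.
Event C starts at 8:57 AM − 35 min = 8:22 AM.
Event J ends at 8:22 AM + 210 min = 11:52 AM.
So event T starts at 11:52 AM.

11:52 AM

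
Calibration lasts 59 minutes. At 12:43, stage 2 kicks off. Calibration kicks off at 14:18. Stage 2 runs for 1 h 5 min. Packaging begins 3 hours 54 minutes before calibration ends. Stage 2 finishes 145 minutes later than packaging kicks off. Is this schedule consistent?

Calibration ends at 14:18 + 59 min = 15:17.
Packaging starts at 15:17 − 234 min = 11:23.
Stage 2 ends at 11:23 + 145 min = 13:48.
Stage 2 starts at 13:48 − 65 min = 12:43.
That matches the stated 12:43, so the schedule is consistent.

Yes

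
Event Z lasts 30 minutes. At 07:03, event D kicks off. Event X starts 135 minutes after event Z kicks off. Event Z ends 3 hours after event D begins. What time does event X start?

11:48

Event Z ends at 07:03 + 180 min = 10:03.
Event Z starts at 10:03 − 30 min = 09:33.
Event X starts at 09:33 + 135 min = 11:48.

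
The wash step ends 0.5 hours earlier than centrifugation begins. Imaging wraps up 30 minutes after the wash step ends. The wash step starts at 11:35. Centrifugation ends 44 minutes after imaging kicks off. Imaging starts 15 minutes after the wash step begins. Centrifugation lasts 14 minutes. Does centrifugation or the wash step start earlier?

the wash step

Imaging starts at 11:35 + 15 min = 11:50.
Centrifugation ends at 11:50 + 44 min = 12:34.
Centrifugation starts at 12:34 − 14 min = 12:20.
Centrifugation starts at 12:20 and the wash step starts at 11:35, so the wash step is first.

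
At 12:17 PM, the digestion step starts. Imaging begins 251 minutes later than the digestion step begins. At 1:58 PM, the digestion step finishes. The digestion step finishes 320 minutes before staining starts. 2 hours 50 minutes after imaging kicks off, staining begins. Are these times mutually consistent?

Yes

Imaging starts at 12:17 PM + 251 min = 4:28 PM.
Staining starts at 4:28 PM + 170 min = 7:18 PM.
The digestion step ends at 7:18 PM − 320 min = 1:58 PM.
That matches the stated 1:58 PM, so the schedule is consistent.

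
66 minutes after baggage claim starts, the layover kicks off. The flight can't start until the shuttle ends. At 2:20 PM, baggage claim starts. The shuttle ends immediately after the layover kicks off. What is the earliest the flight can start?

The layover starts at 2:20 PM + 66 min = 3:26 PM.
So the shuttle ends at 3:26 PM.
The flight is bounded by the shuttle, so the earliest it can start is 3:26 PM.

3:26 PM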